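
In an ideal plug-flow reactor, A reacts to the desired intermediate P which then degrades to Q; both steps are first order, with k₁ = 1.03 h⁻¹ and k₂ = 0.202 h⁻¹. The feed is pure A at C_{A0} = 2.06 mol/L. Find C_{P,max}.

1.38 mol/L

Evaluating C_P at τ_opt = ln(k₂/k₁)/(k₂−k₁) gives C_{P,max}/C_{A0} = (k₁/k₂)^[k₂/(k₂−k₁)].
= (1.03/0.202)^(0.202/(0.202−1.03)) = (5.099)^(-0.2440) = 0.6720.
C_{P,max} = 0.6720×2.06 = 1.38 mol/L.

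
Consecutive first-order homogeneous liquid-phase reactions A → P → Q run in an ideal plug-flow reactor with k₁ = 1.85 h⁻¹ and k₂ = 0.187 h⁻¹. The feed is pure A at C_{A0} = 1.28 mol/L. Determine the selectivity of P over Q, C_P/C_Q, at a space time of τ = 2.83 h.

Solving the coupled first-order balances gives C_P(τ) = [k₁/(k₂−k₁)]·C_{A0}·(e^(−k₁τ) − e^(−k₂τ)).
e^(−k₁τ) = e^(−1.85×2.83) = e^(−5.236) = 0.005324; e^(−k₂τ) = e^(−0.5292) = 0.5891.
C_P = 1.85×1.28/(0.187−1.85) × (0.005324−0.5891) = (-1.424)×(-0.5837) = 0.8312 mol/L.
C_A = C_{A0}e^(−k₁τ) = 0.006815 mol/L, so C_Q = C_{A0}−C_A−C_P = 0.4420 mol/L; C_P/C_Q = 1.88.

1.88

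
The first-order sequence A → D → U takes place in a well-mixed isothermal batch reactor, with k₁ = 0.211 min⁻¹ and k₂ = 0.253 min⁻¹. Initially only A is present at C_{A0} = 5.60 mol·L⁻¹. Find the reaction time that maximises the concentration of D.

4.32 min

For first-order series the maximum of C_D occurs at t_opt = ln(k₂/k₁)/(k₂−k₁).
= ln(0.253/0.211)/(0.253−0.211) = ln(1.199)/0.04200 = 0.1815/0.04200 = 4.32 min.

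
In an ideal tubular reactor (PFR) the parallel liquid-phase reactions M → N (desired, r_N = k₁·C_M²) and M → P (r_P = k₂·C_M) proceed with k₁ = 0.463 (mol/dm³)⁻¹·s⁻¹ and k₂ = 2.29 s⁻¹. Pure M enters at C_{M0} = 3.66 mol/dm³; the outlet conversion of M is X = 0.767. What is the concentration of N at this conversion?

0.854 mol/dm³

C_M = C_{M0}(1−X) = 0.8528 mol/dm³.
Along a PFR/batch, dC_P/dC_M = −r_P/(r_N+r_P) = −k₂/(k₂+k₁·C_M).
Integrating from C_{M0} to C_M: C_P = (2.29/0.463)·ln[(2.29+0.463·3.66)/(2.29+0.463·0.853)] = 4.946·ln(3.985/2.685) = 1.953 mol/dm³.
Then C_N = (C_{M0}−C_M) − C_P = 2.807 − 1.953 = 0.8545 mol/dm³.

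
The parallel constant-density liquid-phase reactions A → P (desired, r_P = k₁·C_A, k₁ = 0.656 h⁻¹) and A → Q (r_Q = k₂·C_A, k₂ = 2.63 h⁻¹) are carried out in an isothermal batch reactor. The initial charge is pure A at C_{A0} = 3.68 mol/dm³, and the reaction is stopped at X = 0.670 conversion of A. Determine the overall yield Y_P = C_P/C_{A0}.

0.134

C_A = C_{A0}(1−X) = 1.214 mol/dm³.
Both paths are first order in A, so the instantaneous fraction to P is constant: dC_P/d(−C_A) = k₁/(k₁+k₂) = 0.1996.
C_P = 0.1996·(C_{A0}−C_A) = 0.1996×2.466 = 0.492 mol/dm³.
Y_P = C_P/C_{A0} = 0.4922/3.68 = 0.134.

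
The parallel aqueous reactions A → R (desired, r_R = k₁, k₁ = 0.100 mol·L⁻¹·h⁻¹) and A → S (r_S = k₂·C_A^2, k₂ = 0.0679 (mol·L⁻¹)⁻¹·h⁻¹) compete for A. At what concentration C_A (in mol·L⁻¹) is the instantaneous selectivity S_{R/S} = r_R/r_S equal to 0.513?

S_{R/S} = (k₁/k₂)·C_A^-2 ⇒ C_A = (S·k₂/k₁)^(-0.5).
= (0.513×0.0679/0.100)^(-0.5) = (0.3483)^(-0.5) = 1.69 mol·L⁻¹.

1.69 mol·L⁻¹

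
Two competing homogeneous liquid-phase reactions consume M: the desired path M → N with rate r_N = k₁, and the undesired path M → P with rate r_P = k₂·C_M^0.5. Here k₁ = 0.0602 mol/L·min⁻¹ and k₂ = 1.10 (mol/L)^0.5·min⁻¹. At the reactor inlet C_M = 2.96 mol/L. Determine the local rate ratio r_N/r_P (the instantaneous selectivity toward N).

0.0318

S_{N/P} = r_N/r_P = (k₁)/(k₂·C_M^0.5) = (k₁/k₂)·C_M^-0.5.
= (0.0602) / (1.10×2.960^0.5) = 0.06020/1.893 = 0.0318.
The undesired path is higher order in M, so low C_M (CSTR or dilute feed) favours N.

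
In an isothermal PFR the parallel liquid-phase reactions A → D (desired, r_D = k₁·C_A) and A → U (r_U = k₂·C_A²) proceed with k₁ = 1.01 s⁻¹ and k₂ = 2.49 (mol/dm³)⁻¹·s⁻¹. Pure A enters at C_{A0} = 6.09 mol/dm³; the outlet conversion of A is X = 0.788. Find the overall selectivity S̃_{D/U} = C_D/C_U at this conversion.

0.128

C_A = C_{A0}(1−X) = 1.291 mol/dm³.
Along a PFR/batch, dC_D/dC_A = −r_D/(r_D+r_U) = −k₁/(k₁+k₂·C_A).
Integrating from C_{A0} to C_A: C_D = (1.01/2.49)·ln[(1.01+2.49·6.09)/(1.01+2.49·1.29)] = 0.4056·ln(16.17/4.225) = 0.5445 mol/dm³.
C_U = (C_{A0}−C_A)−C_D = 4.254 mol/dm³; S̃_{D/U} = 0.5445/4.254 = 0.128.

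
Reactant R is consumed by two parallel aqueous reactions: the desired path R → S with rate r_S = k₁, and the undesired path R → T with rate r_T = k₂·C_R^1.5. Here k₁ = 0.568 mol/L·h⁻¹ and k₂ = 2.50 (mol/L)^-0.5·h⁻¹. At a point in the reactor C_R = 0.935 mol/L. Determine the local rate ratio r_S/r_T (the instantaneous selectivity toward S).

0.251

S_{S/T} = r_S/r_T = (k₁)/(k₂·C_R^1.5) = (k₁/k₂)·C_R^-1.5.
= (0.568) / (2.50×0.9350^1.5) = 0.5680/2.260 = 0.251.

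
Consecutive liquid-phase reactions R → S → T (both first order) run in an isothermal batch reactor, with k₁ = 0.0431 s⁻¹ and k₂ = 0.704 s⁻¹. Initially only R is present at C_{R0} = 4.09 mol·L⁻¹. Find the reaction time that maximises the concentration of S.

Setting dC_S/dt = 0 gives t_opt = ln(k₂/k₁)/(k₂−k₁).
= ln(0.704/0.0431)/(0.704−0.0431) = ln(16.33)/0.6609 = 2.793/0.6609 = 4.23 s.

4.23 s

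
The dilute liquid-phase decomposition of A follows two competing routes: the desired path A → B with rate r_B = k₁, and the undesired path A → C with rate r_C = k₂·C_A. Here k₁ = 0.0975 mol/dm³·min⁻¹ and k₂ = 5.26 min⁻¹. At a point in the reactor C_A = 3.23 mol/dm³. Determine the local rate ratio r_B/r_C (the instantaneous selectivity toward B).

S_{B/C} = r_B/r_C = (k₁)/(k₂·C_A) = (k₁/k₂)·C_A⁻¹.
= (0.0975) / (5.26×3.230) = 0.09750/16.99 = 0.00574.

0.00574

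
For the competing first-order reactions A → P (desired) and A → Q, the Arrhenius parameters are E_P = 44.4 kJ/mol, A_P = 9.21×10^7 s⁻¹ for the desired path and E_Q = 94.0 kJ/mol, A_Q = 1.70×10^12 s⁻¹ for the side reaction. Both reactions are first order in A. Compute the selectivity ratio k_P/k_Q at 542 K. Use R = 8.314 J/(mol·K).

Since both paths have the same order in A, the concentration cancels and S_{P/Q} = k_P/k_Q = (A_P/A_Q)·exp[(E_Q−E_P)/(RT)].
(E_Q−E_P)/(RT) = (94.0−44.4)×10³/(8.314×542) = 49600/4506 = 11.01.
k_P/k_Q = (9.21×10^7/1.70×10^12)·exp(11.01) = 5.418×10^-5 × 60300 = 3.27.
Since E_P < E_Q, lowering the temperature improves selectivity toward P.

3.27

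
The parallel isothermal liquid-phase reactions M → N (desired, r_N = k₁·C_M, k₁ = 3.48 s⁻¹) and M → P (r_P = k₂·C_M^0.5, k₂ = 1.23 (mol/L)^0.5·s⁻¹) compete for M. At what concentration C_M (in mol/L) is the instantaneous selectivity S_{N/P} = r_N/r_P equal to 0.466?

0.0271 mol/L

S_{N/P} = (k₁/k₂)·C_M^0.5 ⇒ C_M = (S·k₂/k₁)^(2).
= (0.466×1.23/3.48)^(2) = (0.1647)^(2) = 0.0271 mol/L.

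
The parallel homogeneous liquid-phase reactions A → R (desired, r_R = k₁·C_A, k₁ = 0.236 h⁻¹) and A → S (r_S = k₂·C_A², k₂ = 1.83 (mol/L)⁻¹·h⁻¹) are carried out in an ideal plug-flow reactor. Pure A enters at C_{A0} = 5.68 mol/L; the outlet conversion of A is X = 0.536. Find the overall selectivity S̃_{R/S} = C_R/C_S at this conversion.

C_A = C_{A0}(1−X) = 2.636 mol/L.
Along a PFR/batch, dC_R/dC_A = −r_R/(r_R+r_S) = −k₁/(k₁+k₂·C_A).
Integrating from C_{A0} to C_A: C_R = (0.236/1.83)·ln[(0.236+1.83·5.68)/(0.236+1.83·2.64)] = 0.1290·ln(10.63/5.059) = 0.09576 mol/L.
C_S = (C_{A0}−C_A)−C_R = 2.949 mol/L; S̃_{R/S} = 0.09576/2.949 = 0.0325.

0.0325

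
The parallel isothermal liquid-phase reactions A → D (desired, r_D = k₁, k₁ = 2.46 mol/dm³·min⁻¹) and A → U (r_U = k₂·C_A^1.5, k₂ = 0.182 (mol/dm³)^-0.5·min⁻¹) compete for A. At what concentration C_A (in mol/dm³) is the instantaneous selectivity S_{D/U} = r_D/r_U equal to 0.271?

S_{D/U} = (k₁/k₂)·C_A^-1.5 ⇒ C_A = (S·k₂/k₁)^(1/(-1.5)).
= (0.271×0.182/2.46)^(-0.6667) = (0.02005)^(-0.6667) = 13.5 mol/dm³.

13.5 mol/dm³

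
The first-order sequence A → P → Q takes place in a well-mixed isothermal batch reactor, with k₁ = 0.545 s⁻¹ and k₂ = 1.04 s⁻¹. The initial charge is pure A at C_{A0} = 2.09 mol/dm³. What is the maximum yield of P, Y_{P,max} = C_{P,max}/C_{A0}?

At the optimum, C_{P,max}/C_{A0} = (k₁/k₂)^[k₂/(k₂−k₁)].
= (0.545/1.04)^(1.04/(1.04−0.545)) = (0.5240)^(2.101) = 0.2573.

0.257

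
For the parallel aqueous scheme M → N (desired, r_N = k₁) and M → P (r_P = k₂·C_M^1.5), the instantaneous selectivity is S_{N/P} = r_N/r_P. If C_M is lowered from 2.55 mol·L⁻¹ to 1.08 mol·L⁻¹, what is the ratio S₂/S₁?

3.63

S_{N/P} = (k₁/k₂)·C_M^-1.5, so S₂/S₁ = (C_{M,2}/C_{M,1})^-1.5.
= (1.08/2.55)^(-1.5) = (0.4235)^(-1.5) = 3.63.
Selectivity toward N rises as C_M falls — low-concentration operation is favoured.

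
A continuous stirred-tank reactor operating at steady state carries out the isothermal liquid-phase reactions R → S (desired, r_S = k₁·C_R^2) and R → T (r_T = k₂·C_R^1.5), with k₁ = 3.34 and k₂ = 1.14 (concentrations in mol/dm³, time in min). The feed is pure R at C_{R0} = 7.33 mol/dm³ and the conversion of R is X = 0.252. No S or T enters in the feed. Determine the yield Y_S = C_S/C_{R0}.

0.220

Exit C_R = C_{R0}(1−X) = 7.33×0.748 = 5.483 mol/dm³.
In a CSTR the entire volume is at exit conditions, so r_S = 3.34×5.483^2 = 100.4 and r_T = 1.14×5.483^1.5 = 14.64.
Fraction of consumed R going to S: r_S/(r_S+r_T) = 0.8728.
C_S = 0.8728·C_{R0}·X = 0.8728×7.33×0.252 = 1.61 mol/dm³; Y_S = C_S/C_{R0} = 0.220.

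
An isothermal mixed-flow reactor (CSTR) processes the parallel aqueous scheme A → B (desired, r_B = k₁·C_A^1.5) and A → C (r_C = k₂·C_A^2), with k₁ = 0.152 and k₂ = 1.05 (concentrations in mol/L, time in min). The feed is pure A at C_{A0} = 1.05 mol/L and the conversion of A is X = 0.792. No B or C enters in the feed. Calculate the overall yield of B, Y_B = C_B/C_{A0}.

Exit C_A = C_{A0}(1−X) = 1.05×0.208 = 0.2184 mol/L.
Rates in a CSTR are evaluated at the outlet concentration: r_B = 0.152×0.2184^1.5 = 0.01551, r_C = 1.05×0.2184^2 = 0.05008.
Fraction of consumed A going to B: r_B/(r_B+r_C) = 0.2365.
C_B = 0.2365·C_{A0}·X = 0.2365×1.05×0.792 = 0.197 mol/L; Y_B = C_B/C_{A0} = 0.187.

0.187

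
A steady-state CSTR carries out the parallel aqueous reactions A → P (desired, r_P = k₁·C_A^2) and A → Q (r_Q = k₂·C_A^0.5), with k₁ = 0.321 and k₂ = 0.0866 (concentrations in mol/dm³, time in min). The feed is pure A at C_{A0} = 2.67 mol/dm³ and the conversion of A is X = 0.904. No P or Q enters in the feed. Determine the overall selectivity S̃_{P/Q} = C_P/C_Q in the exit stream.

0.481

Exit C_A = C_{A0}(1−X) = 2.67×0.0960 = 0.2563 mol/dm³.
In a CSTR the entire volume is at exit conditions, so r_P = 0.321×0.2563^2 = 0.02109 and r_Q = 0.0866×0.2563^0.5 = 0.04384.
Overall selectivity = C_P/C_Q = r_Pτ/(r_Qτ) = r_P/r_Q = 0.481.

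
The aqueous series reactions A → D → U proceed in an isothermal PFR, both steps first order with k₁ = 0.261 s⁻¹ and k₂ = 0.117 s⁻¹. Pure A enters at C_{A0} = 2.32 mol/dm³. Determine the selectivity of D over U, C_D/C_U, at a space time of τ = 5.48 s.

2.17

Solving the coupled first-order balances gives C_D(τ) = [k₁/(k₂−k₁)]·C_{A0}·(e^(−k₁τ) − e^(−k₂τ)).
e^(−k₁τ) = e^(−0.261×5.48) = e^(−1.430) = 0.2392; e^(−k₂τ) = e^(−0.6412) = 0.5267.
C_D = 0.261×2.32/(0.117−0.261) × (0.2392−0.5267) = (-4.205)×(-0.2874) = 1.209 mol/dm³.
C_A = C_{A0}e^(−k₁τ) = 0.5550 mol/dm³, so C_U = C_{A0}−C_A−C_D = 0.5563 mol/dm³; C_D/C_U = 2.17.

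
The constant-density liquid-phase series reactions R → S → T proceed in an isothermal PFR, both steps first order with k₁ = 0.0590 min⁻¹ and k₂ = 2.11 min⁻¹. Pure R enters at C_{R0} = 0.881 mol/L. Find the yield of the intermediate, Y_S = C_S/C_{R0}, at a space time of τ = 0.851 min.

0.0226

For first-order series with pure R initially, C_S(τ) = k₁C_{R0}/(k₂−k₁)·(e^(−k₁τ) − e^(−k₂τ)).
e^(−k₁τ) = e^(−0.0590×0.851) = e^(−0.05021) = 0.9510; e^(−k₂τ) = e^(−1.796) = 0.1660.
C_S = 0.0590×0.881/(2.11−0.0590) × (0.9510−0.1660) = 0.02534×0.7850 = 0.01989 mol/L.
Y_S = C_S/C_{R0} = 0.01989/0.881 = 0.0226.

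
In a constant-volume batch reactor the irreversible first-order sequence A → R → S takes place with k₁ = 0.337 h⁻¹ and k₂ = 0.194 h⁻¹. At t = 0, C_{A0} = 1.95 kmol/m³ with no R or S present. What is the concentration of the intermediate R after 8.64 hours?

0.610 kmol/m³

The intermediate concentration in a first-order A→B→C sequence is C_R = k₁C_{A0}(e^(−k₁t) − e^(−k₂t))/(k₂−k₁).
e^(−k₁t) = e^(−0.337×8.64) = e^(−2.912) = 0.05438; e^(−k₂t) = e^(−1.676) = 0.1871.
C_R = 0.337×1.95/(0.194−0.337) × (0.05438−0.1871) = (-4.595)×(-0.1327) = 0.6098 kmol/m³.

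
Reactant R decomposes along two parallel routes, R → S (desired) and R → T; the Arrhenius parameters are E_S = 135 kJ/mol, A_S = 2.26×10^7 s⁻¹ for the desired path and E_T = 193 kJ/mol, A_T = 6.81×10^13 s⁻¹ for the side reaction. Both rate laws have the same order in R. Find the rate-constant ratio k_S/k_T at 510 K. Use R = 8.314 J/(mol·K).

0.289

Since both paths have the same order in R, the concentration cancels and S_{S/T} = k_S/k_T = (A_S/A_T)·exp[(E_T−E_S)/(RT)].
(E_T−E_S)/(RT) = (193−135)×10³/(8.314×510) = 58000/4240 = 13.68.
k_S/k_T = (2.26×10^7/6.81×10^13)·exp(13.68) = 3.319×10^-7 × 8.722×10^5 = 0.289.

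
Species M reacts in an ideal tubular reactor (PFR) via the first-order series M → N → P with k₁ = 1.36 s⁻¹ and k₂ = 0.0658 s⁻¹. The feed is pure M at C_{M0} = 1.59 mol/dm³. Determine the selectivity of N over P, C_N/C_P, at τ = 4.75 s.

For first-order series with pure M initially, C_N(τ) = k₁C_{M0}/(k₂−k₁)·(e^(−k₁τ) − e^(−k₂τ)).
e^(−k₁τ) = e^(−1.36×4.75) = e^(−6.460) = 0.001565; e^(−k₂τ) = e^(−0.3125) = 0.7316.
C_N = 1.36×1.59/(0.0658−1.36) × (0.001565−0.7316) = (-1.671)×(-0.7300) = 1.220 mol/dm³.
C_M = C_{M0}e^(−k₁τ) = 0.002488 mol/dm³, so C_P = C_{M0}−C_M−C_N = 0.3678 mol/dm³; C_N/C_P = 3.32.

3.32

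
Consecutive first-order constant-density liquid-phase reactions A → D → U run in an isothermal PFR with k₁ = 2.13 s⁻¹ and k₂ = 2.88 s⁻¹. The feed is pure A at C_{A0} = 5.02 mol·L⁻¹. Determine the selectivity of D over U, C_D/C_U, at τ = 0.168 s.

For first-order series with pure A initially, C_D(τ) = k₁C_{A0}/(k₂−k₁)·(e^(−k₁τ) − e^(−k₂τ)).
e^(−k₁τ) = e^(−2.13×0.168) = e^(−0.3578) = 0.6992; e^(−k₂τ) = e^(−0.4838) = 0.6164.
C_D = 2.13×5.02/(2.88−2.13) × (0.6992−0.6164) = 14.26×0.08277 = 1.180 mol·L⁻¹.
C_A = C_{A0}e^(−k₁τ) = 3.510 mol·L⁻¹, so C_U = C_{A0}−C_A−C_D = 0.3300 mol·L⁻¹; C_D/C_U = 3.58.

3.58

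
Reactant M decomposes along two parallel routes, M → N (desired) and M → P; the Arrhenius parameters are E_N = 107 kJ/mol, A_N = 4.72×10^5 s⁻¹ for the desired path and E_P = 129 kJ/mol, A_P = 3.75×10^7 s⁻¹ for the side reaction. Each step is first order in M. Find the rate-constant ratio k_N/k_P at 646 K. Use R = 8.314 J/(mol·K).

0.757

With equal orders, S_{N/P} = k_N/k_P = (A_N/A_P)·exp[(E_P−E_N)/(RT)].
(E_P−E_N)/(RT) = (129−107)×10³/(8.314×646) = 22000/5371 = 4.096.
k_N/k_P = (4.72×10^5/3.75×10^7)·exp(4.096) = 0.01259 × 60.11 = 0.757.
Since E_N < E_P, lowering the temperature improves selectivity toward N.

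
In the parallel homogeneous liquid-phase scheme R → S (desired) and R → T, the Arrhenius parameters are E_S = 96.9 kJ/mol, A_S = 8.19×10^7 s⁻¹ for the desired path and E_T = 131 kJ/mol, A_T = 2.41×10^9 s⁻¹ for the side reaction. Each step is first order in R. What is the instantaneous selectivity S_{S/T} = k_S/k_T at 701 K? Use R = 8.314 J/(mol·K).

11.8

k_S/k_T = (A_S/A_T)·exp[−(E_S−E_T)/(RT)] = (A_S/A_T)·exp[(E_T−E_S)/(RT)].
(E_T−E_S)/(RT) = (131−96.9)×10³/(8.314×701) = 34100/5828 = 5.851.
k_S/k_T = (8.19×10^7/2.41×10^9)·exp(5.851) = 0.03398 × 347.6 = 11.8.
Since E_S < E_T, lowering the temperature improves selectivity toward S.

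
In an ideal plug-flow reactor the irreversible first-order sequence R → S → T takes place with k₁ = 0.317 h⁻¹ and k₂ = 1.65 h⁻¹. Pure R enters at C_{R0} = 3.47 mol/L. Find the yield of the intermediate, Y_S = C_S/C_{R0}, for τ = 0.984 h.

0.127

Solving the coupled first-order balances gives C_S(τ) = [k₁/(k₂−k₁)]·C_{R0}·(e^(−k₁τ) − e^(−k₂τ)).
e^(−k₁τ) = e^(−0.317×0.984) = e^(−0.3119) = 0.7320; e^(−k₂τ) = e^(−1.624) = 0.1972.
C_S = 0.317×3.47/(1.65−0.317) × (0.7320−0.1972) = 0.8252×0.5348 = 0.4414 mol/L.
Y_S = C_S/C_{R0} = 0.4414/3.47 = 0.127.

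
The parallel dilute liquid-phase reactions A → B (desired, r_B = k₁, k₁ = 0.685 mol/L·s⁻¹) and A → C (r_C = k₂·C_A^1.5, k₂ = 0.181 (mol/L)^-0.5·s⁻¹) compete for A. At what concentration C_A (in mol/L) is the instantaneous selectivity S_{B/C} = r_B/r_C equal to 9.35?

S_{B/C} = (k₁/k₂)·C_A^-1.5 ⇒ C_A = (S·k₂/k₁)^(1/(-1.5)).
= (9.35×0.181/0.685)^(-0.6667) = (2.471)^(-0.6667) = 0.547 mol/L.

0.547 mol/L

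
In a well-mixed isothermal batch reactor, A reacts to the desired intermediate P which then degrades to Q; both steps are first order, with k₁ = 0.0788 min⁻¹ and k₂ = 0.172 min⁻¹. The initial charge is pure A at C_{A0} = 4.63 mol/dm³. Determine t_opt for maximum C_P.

8.38 min

For first-order series the maximum of C_P occurs at t_opt = ln(k₂/k₁)/(k₂−k₁).
= ln(0.172/0.0788)/(0.172−0.0788) = ln(2.183)/0.09320 = 0.7806/0.09320 = 8.38 min.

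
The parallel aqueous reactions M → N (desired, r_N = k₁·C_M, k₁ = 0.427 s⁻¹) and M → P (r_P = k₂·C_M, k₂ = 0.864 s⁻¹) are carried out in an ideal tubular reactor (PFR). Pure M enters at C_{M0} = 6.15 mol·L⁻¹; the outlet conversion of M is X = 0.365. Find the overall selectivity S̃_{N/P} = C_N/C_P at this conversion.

0.494

C_M = C_{M0}(1−X) = 3.905 mol·L⁻¹.
Both paths are first order in M, so the instantaneous fraction to N is constant: dC_N/d(−C_M) = k₁/(k₁+k₂) = 0.3308.
C_N = 0.3308·(C_{M0}−C_M) = 0.3308×2.245 = 0.742 mol·L⁻¹.
C_P = (C_{M0}−C_M)−C_N = 1.502 mol·L⁻¹; S̃_{N/P} = 0.7425/1.502 = 0.494.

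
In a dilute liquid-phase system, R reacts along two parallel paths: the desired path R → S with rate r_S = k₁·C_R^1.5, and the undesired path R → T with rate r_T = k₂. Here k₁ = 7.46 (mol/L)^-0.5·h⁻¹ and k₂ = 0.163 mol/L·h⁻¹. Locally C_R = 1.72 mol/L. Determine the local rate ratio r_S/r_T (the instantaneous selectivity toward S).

S_{S/T} = r_S/r_T = (k₁·C_R^1.5)/(k₂) = (k₁/k₂)·C_R^1.5.
= (7.46×1.720^1.5) / (0.163) = 16.83/0.1630 = 103.

103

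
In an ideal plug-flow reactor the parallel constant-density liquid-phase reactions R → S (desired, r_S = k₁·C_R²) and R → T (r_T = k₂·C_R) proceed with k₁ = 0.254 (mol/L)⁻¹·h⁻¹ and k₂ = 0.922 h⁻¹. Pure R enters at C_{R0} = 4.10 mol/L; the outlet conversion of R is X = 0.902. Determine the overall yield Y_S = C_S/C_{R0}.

0.326

C_R = C_{R0}(1−X) = 0.4018 mol/L.
Along a PFR/batch, dC_T/dC_R = −r_T/(r_S+r_T) = −k₂/(k₂+k₁·C_R).
Integrating from C_{R0} to C_R: C_T = (0.922/0.254)·ln[(0.922+0.254·4.10)/(0.922+0.254·0.402)] = 3.630·ln(1.963/1.024) = 2.363 mol/L.
Then C_S = (C_{R0}−C_R) − C_T = 3.698 − 2.363 = 1.335 mol/L.
Y_S = C_S/C_{R0} = 1.335/4.10 = 0.326.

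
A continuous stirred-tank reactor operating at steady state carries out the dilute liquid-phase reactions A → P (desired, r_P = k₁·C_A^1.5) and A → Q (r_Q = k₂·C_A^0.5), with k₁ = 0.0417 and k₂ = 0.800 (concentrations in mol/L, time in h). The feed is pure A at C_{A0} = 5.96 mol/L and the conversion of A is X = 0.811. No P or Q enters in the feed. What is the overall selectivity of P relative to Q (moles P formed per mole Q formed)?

Exit C_A = C_{A0}(1−X) = 5.96×0.189 = 1.126 mol/L.
A CSTR operates uniformly at the exit composition, giving r_P = 0.04985 and r_Q = 0.8491 (each k·C_A^n at C_A = 1.126).
Overall selectivity = C_P/C_Q = r_Pτ/(r_Qτ) = r_P/r_Q = 0.0587.

0.0587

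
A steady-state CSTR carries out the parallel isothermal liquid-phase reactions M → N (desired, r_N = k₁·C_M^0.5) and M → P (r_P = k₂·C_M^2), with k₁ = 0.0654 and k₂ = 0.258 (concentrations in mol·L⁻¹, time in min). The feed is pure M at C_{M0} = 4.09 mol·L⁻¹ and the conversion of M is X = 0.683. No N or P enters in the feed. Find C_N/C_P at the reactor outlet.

Exit C_M = C_{M0}(1−X) = 4.09×0.317 = 1.297 mol·L⁻¹.
Rates in a CSTR are evaluated at the outlet concentration: r_N = 0.0654×1.297^0.5 = 0.07447, r_P = 0.258×1.297^2 = 0.4337.
Overall selectivity = C_N/C_P = r_Nτ/(r_Pτ) = r_N/r_P = 0.172.

0.172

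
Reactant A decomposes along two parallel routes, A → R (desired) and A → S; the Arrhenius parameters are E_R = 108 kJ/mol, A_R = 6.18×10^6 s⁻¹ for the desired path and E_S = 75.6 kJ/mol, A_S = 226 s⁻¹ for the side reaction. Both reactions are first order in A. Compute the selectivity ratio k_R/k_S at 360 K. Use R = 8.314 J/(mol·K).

0.544

With equal orders, S_{R/S} = k_R/k_S = (A_R/A_S)·exp[(E_S−E_R)/(RT)].
(E_S−E_R)/(RT) = (75.6−108)×10³/(8.314×360) = -32400/2993 = -10.83.
k_R/k_S = (6.18×10^6/226)·exp(-10.83) = 27345 × 1.989×10^-5 = 0.544.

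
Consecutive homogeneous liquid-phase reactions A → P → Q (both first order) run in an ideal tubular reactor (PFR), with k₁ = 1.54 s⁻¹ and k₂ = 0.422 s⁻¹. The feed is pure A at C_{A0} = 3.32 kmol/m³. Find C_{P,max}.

2.04 kmol/m³

For a first-order series the maximum intermediate yield is C_{P,max}/C_{A0} = (k₁/k₂)^[k₂/(k₂−k₁)].
= (1.54/0.422)^(0.422/(0.422−1.54)) = (3.649)^(-0.3775) = 0.6135.
C_{P,max} = 0.6135×3.32 = 2.04 kmol/m³.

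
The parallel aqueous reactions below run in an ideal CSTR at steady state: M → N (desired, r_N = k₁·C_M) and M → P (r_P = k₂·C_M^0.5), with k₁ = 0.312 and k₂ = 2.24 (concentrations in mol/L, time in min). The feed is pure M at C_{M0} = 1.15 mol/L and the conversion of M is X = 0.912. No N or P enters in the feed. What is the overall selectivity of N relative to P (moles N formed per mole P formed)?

0.0443

Exit C_M = C_{M0}(1−X) = 1.15×0.0880 = 0.1012 mol/L.
A CSTR operates uniformly at the exit composition, giving r_N = 0.03157 and r_P = 0.7126 (each k·C_M^n at C_M = 0.1012).
Overall selectivity = C_N/C_P = r_Nτ/(r_Pτ) = r_N/r_P = 0.0443.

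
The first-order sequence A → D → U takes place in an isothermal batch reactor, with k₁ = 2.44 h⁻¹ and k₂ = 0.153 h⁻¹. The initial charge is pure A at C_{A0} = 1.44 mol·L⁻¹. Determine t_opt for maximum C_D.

Setting dC_D/dt = 0 gives t_opt = ln(k₂/k₁)/(k₂−k₁).
= ln(0.153/2.44)/(0.153−2.44) = ln(0.06270)/-2.287 = -2.769/-2.287 = 1.21 h.

1.21 h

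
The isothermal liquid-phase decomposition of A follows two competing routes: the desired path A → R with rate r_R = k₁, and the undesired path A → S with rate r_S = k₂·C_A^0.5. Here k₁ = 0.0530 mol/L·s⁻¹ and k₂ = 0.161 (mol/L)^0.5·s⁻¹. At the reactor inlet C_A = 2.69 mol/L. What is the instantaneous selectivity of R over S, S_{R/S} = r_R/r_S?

0.201

S_{R/S} = r_R/r_S = (k₁)/(k₂·C_A^0.5) = (k₁/k₂)·C_A^-0.5.
= (0.0530) / (0.161×2.690^0.5) = 0.05300/0.2641 = 0.201.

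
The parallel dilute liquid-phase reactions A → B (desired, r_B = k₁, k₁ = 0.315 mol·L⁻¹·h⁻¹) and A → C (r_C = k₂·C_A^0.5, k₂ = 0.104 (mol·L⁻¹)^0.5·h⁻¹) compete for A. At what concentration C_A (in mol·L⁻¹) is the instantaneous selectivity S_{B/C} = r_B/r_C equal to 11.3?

S_{B/C} = (k₁/k₂)·C_A^-0.5 ⇒ C_A = (S·k₂/k₁)^(-2).
= (11.3×0.104/0.315)^(-2) = (3.731)^(-2) = 0.0718 mol·L⁻¹.

0.0718 mol·L⁻¹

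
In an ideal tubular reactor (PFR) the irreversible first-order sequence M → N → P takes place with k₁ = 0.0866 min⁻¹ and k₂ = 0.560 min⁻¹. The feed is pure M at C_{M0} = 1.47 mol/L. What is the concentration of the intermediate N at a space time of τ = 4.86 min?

Solving the coupled first-order balances gives C_N(τ) = [k₁/(k₂−k₁)]·C_{M0}·(e^(−k₁τ) − e^(−k₂τ)).
e^(−k₁τ) = e^(−0.0866×4.86) = e^(−0.4209) = 0.6565; e^(−k₂τ) = e^(−2.722) = 0.06577.
C_N = 0.0866×1.47/(0.560−0.0866) × (0.6565−0.06577) = 0.2689×0.5907 = 0.1588 mol/L.

0.159 mol/L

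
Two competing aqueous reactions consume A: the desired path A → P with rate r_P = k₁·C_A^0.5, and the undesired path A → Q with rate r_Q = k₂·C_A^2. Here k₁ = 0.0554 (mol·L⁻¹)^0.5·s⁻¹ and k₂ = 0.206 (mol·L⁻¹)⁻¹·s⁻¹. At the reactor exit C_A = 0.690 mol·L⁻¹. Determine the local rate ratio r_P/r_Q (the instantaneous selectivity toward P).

S_{P/Q} = r_P/r_Q = (k₁·C_A^0.5)/(k₂·C_A^2) = (k₁/k₂)·C_A^-1.5.
= (0.0554×0.6900^0.5) / (0.206×0.6900^2) = 0.04602/0.09808 = 0.469.

0.469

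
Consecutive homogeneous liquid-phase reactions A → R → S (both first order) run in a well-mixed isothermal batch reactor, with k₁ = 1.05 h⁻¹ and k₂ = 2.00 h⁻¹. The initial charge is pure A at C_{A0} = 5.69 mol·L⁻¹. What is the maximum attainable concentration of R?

1.47 mol·L⁻¹

Evaluating C_R at t_opt = ln(k₂/k₁)/(k₂−k₁) gives C_{R,max}/C_{A0} = (k₁/k₂)^[k₂/(k₂−k₁)].
= (1.05/2.00)^(2.00/(2.00−1.05)) = (0.5250)^(2.105) = 0.2576.
C_{R,max} = 0.2576×5.69 = 1.47 mol·L⁻¹.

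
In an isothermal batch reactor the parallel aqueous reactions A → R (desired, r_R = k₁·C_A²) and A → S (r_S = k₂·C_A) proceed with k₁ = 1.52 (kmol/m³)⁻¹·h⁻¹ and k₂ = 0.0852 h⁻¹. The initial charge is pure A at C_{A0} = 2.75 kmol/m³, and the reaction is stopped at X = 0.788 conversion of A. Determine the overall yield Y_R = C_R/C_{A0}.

C_A = C_{A0}(1−X) = 0.5830 kmol/m³.
Along a PFR/batch, dC_S/dC_A = −r_S/(r_R+r_S) = −k₂/(k₂+k₁·C_A).
Integrating from C_{A0} to C_A: C_S = (0.0852/1.52)·ln[(0.0852+1.52·2.75)/(0.0852+1.52·0.583)] = 0.05605·ln(4.265/0.9714) = 0.08293 kmol/m³.
Then C_R = (C_{A0}−C_A) − C_S = 2.167 − 0.08293 = 2.084 kmol/m³.
Y_R = C_R/C_{A0} = 2.084/2.75 = 0.758.

0.758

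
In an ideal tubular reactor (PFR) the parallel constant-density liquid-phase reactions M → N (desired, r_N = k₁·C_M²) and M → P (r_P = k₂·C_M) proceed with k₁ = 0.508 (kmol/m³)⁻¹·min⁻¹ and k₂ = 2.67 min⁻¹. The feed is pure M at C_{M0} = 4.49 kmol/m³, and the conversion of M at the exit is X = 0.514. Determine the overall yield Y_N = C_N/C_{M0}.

0.198

C_M = C_{M0}(1−X) = 2.182 kmol/m³.
Along a PFR/batch, dC_P/dC_M = −r_P/(r_N+r_P) = −k₂/(k₂+k₁·C_M).
Integrating from C_{M0} to C_M: C_P = (2.67/0.508)·ln[(2.67+0.508·4.49)/(2.67+0.508·2.18)] = 5.256·ln(4.951/3.779) = 1.420 kmol/m³.
Then C_N = (C_{M0}−C_M) − C_P = 2.308 − 1.420 = 0.8875 kmol/m³.
Y_N = C_N/C_{M0} = 0.8875/4.49 = 0.198.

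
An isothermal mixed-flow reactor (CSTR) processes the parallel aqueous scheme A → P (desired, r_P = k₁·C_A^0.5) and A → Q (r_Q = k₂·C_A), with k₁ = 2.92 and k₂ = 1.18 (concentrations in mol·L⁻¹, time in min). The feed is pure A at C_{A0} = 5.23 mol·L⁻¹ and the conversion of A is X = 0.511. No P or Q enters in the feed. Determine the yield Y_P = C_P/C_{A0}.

Exit C_A = C_{A0}(1−X) = 5.23×0.489 = 2.557 mol·L⁻¹.
Rates in a CSTR are evaluated at the outlet concentration: r_P = 2.92×2.557^0.5 = 4.670, r_Q = 1.18×2.557 = 3.018.
Fraction of consumed A going to P: r_P/(r_P+r_Q) = 0.6074.
C_P = 0.6074·C_{A0}·X = 0.6074×5.23×0.511 = 1.62 mol·L⁻¹; Y_P = C_P/C_{A0} = 0.310.

0.310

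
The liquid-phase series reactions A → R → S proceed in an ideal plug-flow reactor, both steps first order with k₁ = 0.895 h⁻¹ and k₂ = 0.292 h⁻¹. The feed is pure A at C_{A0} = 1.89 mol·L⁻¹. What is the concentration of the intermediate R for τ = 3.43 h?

The intermediate concentration in a first-order A→B→C sequence is C_R = k₁C_{A0}(e^(−k₁τ) − e^(−k₂τ))/(k₂−k₁).
e^(−k₁τ) = e^(−0.895×3.43) = e^(−3.070) = 0.04643; e^(−k₂τ) = e^(−1.002) = 0.3673.
C_R = 0.895×1.89/(0.292−0.895) × (0.04643−0.3673) = (-2.805)×(-0.3209) = 0.9001 mol·L⁻¹.

0.900 mol·L⁻¹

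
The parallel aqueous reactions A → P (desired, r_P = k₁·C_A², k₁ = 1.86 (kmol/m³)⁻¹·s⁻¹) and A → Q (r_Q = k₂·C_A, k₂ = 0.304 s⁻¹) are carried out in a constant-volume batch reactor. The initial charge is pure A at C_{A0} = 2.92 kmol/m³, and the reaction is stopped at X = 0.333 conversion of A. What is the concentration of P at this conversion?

C_A = C_{A0}(1−X) = 1.948 kmol/m³.
Along a PFR/batch, dC_Q/dC_A = −r_Q/(r_P+r_Q) = −k₂/(k₂+k₁·C_A).
Integrating from C_{A0} to C_A: C_Q = (0.304/1.86)·ln[(0.304+1.86·2.92)/(0.304+1.86·1.95)] = 0.1634·ln(5.735/3.927) = 0.06192 kmol/m³.
Then C_P = (C_{A0}−C_A) − C_Q = 0.9724 − 0.06192 = 0.9104 kmol/m³.

0.910 kmol/m³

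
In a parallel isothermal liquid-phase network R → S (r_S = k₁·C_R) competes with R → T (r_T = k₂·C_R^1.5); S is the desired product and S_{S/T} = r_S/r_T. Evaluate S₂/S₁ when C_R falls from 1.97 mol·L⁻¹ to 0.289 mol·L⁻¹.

S_{S/T} = (k₁/k₂)·C_R^-0.5, so S₂/S₁ = (C_{R,2}/C_{R,1})^-0.5.
= (0.289/1.97)^(-0.5) = (0.1467)^(-0.5) = 2.61.
Selectivity toward S rises as C_R falls — low-concentration operation is favoured.

2.61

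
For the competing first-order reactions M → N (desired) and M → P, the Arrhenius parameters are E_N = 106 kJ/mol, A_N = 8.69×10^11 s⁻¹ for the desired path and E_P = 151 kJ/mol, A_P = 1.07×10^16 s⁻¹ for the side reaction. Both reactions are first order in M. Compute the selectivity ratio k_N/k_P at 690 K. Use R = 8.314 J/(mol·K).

0.207

k_N/k_P = (A_N/A_P)·exp[−(E_N−E_P)/(RT)] = (A_N/A_P)·exp[(E_P−E_N)/(RT)].
(E_P−E_N)/(RT) = (151−106)×10³/(8.314×690) = 45000/5737 = 7.844.
k_N/k_P = (8.69×10^11/1.07×10^16)·exp(7.844) = 8.121×10^-5 × 2551 = 0.207.
Since E_N < E_P, lowering the temperature improves selectivity toward N.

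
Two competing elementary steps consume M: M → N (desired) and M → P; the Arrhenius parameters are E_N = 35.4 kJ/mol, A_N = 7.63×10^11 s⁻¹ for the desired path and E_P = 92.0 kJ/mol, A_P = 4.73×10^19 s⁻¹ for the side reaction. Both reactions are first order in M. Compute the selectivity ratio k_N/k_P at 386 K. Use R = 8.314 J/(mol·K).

0.737

Since both paths have the same order in M, the concentration cancels and S_{N/P} = k_N/k_P = (A_N/A_P)·exp[(E_P−E_N)/(RT)].
(E_P−E_N)/(RT) = (92.0−35.4)×10³/(8.314×386) = 56600/3209 = 17.64.
k_N/k_P = (7.63×10^11/4.73×10^19)·exp(17.64) = 1.613×10^-8 × 4.566×10^7 = 0.737.
Since E_N < E_P, lowering the temperature improves selectivity toward N.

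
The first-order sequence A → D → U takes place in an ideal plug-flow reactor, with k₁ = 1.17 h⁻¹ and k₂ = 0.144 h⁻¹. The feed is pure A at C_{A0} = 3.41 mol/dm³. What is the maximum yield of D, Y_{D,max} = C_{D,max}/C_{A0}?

0.745

At the optimum, C_{D,max}/C_{A0} = (k₁/k₂)^[k₂/(k₂−k₁)].
= (1.17/0.144)^(0.144/(0.144−1.17)) = (8.125)^(-0.1404) = 0.7453.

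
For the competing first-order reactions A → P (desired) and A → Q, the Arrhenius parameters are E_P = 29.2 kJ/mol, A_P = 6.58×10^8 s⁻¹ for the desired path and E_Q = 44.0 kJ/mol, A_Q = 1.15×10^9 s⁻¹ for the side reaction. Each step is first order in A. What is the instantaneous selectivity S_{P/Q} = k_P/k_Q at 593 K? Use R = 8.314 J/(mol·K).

k_P/k_Q = (A_P/A_Q)·exp[−(E_P−E_Q)/(RT)] = (A_P/A_Q)·exp[(E_Q−E_P)/(RT)].
(E_Q−E_P)/(RT) = (44.0−29.2)×10³/(8.314×593) = 14800/4930 = 3.002.
k_P/k_Q = (6.58×10^8/1.15×10^9)·exp(3.002) = 0.5722 × 20.12 = 11.5.
Since E_P < E_Q, lowering the temperature improves selectivity toward P.

11.5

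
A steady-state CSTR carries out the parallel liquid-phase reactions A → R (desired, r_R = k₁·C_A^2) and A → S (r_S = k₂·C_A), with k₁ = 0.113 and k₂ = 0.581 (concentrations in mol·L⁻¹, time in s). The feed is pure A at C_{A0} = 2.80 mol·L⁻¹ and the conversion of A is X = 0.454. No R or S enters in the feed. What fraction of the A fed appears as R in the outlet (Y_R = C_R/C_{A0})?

Exit C_A = C_{A0}(1−X) = 2.80×0.546 = 1.529 mol·L⁻¹.
Rates in a CSTR are evaluated at the outlet concentration: r_R = 0.113×1.529^2 = 0.2641, r_S = 0.581×1.529 = 0.8882.
Fraction of consumed A going to R: r_R/(r_R+r_S) = 0.2292.
C_R = 0.2292·C_{A0}·X = 0.2292×2.80×0.454 = 0.291 mol·L⁻¹; Y_R = C_R/C_{A0} = 0.104.

0.104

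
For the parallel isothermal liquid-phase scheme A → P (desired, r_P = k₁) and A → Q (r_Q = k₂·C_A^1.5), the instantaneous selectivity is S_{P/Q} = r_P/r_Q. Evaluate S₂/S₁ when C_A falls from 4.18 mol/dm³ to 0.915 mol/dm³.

9.76

S_{P/Q} = (k₁/k₂)·C_A^-1.5, so S₂/S₁ = (C_{A,2}/C_{A,1})^-1.5.
= (0.915/4.18)^(-1.5) = (0.2189)^(-1.5) = 9.76.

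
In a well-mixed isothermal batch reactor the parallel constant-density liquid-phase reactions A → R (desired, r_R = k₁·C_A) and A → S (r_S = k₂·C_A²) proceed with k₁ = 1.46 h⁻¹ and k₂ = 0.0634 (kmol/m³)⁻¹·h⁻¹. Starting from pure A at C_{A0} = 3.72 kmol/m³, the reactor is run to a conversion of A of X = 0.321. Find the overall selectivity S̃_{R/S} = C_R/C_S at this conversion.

7.38

C_A = C_{A0}(1−X) = 2.526 kmol/m³.
Along a PFR/batch, dC_R/dC_A = −r_R/(r_R+r_S) = −k₁/(k₁+k₂·C_A).
Integrating from C_{A0} to C_A: C_R = (1.46/0.0634)·ln[(1.46+0.0634·3.72)/(1.46+0.0634·2.53)] = 23.03·ln(1.696/1.620) = 1.052 kmol/m³.
C_S = (C_{A0}−C_A)−C_R = 0.1424 kmol/m³; S̃_{R/S} = 1.052/0.1424 = 7.38.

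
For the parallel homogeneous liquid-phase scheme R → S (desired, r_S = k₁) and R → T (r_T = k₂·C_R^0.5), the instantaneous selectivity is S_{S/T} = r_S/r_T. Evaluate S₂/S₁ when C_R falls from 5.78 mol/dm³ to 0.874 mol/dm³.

S_{S/T} = (k₁/k₂)·C_R^-0.5, so S₂/S₁ = (C_{R,2}/C_{R,1})^-0.5.
= (0.874/5.78)^(-0.5) = (0.1512)^(-0.5) = 2.57.

2.57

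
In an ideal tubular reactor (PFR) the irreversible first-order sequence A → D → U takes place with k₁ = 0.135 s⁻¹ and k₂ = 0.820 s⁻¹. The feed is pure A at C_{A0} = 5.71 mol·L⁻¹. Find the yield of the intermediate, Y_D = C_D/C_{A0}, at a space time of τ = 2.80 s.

0.115

For first-order series with pure A initially, C_D(τ) = k₁C_{A0}/(k₂−k₁)·(e^(−k₁τ) − e^(−k₂τ)).
e^(−k₁τ) = e^(−0.135×2.80) = e^(−0.3780) = 0.6852; e^(−k₂τ) = e^(−2.296) = 0.1007.
C_D = 0.135×5.71/(0.820−0.135) × (0.6852−0.1007) = 1.125×0.5846 = 0.6578 mol·L⁻¹.
Y_D = C_D/C_{A0} = 0.6578/5.71 = 0.115.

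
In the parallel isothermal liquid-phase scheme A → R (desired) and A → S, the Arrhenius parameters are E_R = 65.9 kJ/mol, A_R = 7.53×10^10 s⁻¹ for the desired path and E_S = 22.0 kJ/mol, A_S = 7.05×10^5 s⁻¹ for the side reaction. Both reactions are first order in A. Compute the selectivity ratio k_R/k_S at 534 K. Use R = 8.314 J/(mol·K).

k_R/k_S = (A_R/A_S)·exp[−(E_R−E_S)/(RT)] = (A_R/A_S)·exp[(E_S−E_R)/(RT)].
(E_S−E_R)/(RT) = (22.0−65.9)×10³/(8.314×534) = -43900/4440 = -9.888.
k_R/k_S = (7.53×10^10/7.05×10^5)·exp(-9.888) = 1.068×10^5 × 5.077×10^-5 = 5.42.

5.42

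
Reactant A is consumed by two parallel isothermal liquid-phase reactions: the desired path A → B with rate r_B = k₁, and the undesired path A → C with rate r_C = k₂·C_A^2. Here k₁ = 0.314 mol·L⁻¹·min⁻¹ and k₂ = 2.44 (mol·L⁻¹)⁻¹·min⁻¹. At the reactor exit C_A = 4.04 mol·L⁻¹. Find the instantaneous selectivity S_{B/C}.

S_{B/C} = r_B/r_C = (k₁)/(k₂·C_A^2) = (k₁/k₂)·C_A^-2.
= (0.314) / (2.44×4.040^2) = 0.3140/39.82 = 0.00788.
The undesired path is higher order in A, so low C_A (CSTR or dilute feed) favours B.

0.00788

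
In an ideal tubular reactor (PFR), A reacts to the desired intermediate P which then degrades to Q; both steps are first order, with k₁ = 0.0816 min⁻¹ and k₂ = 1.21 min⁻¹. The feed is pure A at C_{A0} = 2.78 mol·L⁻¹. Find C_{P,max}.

For a first-order series the maximum intermediate yield is C_{P,max}/C_{A0} = (k₁/k₂)^[k₂/(k₂−k₁)].
= (0.0816/1.21)^(1.21/(1.21−0.0816)) = (0.06744)^(1.072) = 0.05549.
C_{P,max} = 0.05549×2.78 = 0.154 mol·L⁻¹.

0.154 mol·L⁻¹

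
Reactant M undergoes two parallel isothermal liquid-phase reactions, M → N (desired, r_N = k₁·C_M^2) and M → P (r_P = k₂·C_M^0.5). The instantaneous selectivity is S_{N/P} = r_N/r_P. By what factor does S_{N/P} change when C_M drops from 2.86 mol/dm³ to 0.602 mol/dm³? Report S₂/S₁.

S_{N/P} = (k₁/k₂)·C_M^1.5, so S₂/S₁ = (C_{M,2}/C_{M,1})^1.5.
= (0.602/2.86)^1.5 = (0.2105)^1.5 = 0.0966.

0.0966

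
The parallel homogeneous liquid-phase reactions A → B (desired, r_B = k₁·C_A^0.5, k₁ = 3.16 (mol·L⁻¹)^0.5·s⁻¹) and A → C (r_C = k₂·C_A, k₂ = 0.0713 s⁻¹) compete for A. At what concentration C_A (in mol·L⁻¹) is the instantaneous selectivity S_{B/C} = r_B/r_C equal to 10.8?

16.8 mol·L⁻¹

S_{B/C} = (k₁/k₂)·C_A^-0.5 ⇒ C_A = (S·k₂/k₁)^(-2).
= (10.8×0.0713/3.16)^(-2) = (0.2437)^(-2) = 16.8 mol·L⁻¹.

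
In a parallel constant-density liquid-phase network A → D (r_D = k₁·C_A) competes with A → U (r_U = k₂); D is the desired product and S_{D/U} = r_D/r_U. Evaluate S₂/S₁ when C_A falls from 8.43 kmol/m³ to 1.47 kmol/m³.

S_{D/U} = (k₁/k₂)·C_A, so S₂/S₁ = (C_{A,2}/C_{A,1}).
= 1.47/8.43 = 0.174.

0.174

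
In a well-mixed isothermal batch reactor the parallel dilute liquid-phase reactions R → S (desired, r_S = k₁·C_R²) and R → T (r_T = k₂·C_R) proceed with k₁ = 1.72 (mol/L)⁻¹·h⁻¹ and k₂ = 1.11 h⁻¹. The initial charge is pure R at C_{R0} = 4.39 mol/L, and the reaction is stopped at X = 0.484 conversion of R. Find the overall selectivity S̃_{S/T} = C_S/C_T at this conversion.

5.01

C_R = C_{R0}(1−X) = 2.265 mol/L.
Along a PFR/batch, dC_T/dC_R = −r_T/(r_S+r_T) = −k₂/(k₂+k₁·C_R).
Integrating from C_{R0} to C_R: C_T = (1.11/1.72)·ln[(1.11+1.72·4.39)/(1.11+1.72·2.27)] = 0.6453·ln(8.661/5.006) = 0.3537 mol/L.
Then C_S = (C_{R0}−C_R) − C_T = 2.125 − 0.3537 = 1.771 mol/L.
S̃_{S/T} = C_S/C_T = 1.771/0.3537 = 5.01.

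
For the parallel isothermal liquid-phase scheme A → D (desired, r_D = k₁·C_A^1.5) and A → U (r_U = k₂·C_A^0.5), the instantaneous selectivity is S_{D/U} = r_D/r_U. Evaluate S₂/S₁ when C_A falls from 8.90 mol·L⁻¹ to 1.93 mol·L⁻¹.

0.217

S_{D/U} = (k₁/k₂)·C_A, so S₂/S₁ = (C_{A,2}/C_{A,1}).
= 1.93/8.90 = 0.217.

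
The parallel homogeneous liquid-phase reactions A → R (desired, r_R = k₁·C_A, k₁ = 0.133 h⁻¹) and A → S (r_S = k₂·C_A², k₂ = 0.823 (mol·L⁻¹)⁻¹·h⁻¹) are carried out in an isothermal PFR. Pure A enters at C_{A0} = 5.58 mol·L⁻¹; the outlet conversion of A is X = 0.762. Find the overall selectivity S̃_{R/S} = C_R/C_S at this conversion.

C_A = C_{A0}(1−X) = 1.328 mol·L⁻¹.
Along a PFR/batch, dC_R/dC_A = −r_R/(r_R+r_S) = −k₁/(k₁+k₂·C_A).
Integrating from C_{A0} to C_A: C_R = (0.133/0.823)·ln[(0.133+0.823·5.58)/(0.133+0.823·1.33)] = 0.1616·ln(4.725/1.226) = 0.2180 mol·L⁻¹.
C_S = (C_{A0}−C_A)−C_R = 4.034 mol·L⁻¹; S̃_{R/S} = 0.2180/4.034 = 0.0541.

0.0541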